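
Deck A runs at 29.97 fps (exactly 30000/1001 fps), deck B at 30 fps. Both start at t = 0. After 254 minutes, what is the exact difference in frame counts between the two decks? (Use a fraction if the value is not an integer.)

254 min = 15240 s.
A emits 30000/1001 × 15240 = 457200000/1001 frames; B emits 30 × 15240 = 457200.
Difference = 457200/1001 frames (≈ 456.7433); B is ahead of A.

457200/1001 frames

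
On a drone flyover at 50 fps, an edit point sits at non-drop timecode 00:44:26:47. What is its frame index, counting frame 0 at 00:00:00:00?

133347

Total seconds to the label: (0 × 3600 + 44 × 60 + 26) = 2666.
Frame index = 2666 × 50 + 47 = 133347.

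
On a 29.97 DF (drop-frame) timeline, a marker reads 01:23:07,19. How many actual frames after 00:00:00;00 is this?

149479

Complete 10-minute blocks: 8, each 17982 frames → 143856.
Remaining 3 whole minutes in the current block: 1800 + 2 × 1798 = 5396 frames.
Within the current minute: 7 × 30 + 19 − 2 = 227 (labels ;00/;01 skipped at this minute). Total = 143856 + 5396 + 227 = 149479.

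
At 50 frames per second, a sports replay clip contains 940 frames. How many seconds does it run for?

Running time = 940 / (50) = 18.8 s.

18.8 seconds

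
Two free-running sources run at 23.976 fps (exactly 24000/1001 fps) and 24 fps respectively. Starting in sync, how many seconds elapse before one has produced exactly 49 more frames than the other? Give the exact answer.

49049/24 seconds

The gap grows by |24 − 24000/1001| = 24/1001 frames per second.
Time for a 49-frame gap: 49 ÷ (24/1001) = 49049/24 s.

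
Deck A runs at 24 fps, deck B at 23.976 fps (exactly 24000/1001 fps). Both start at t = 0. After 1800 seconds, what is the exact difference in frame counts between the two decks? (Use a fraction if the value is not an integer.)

A emits 24 × 1800 = 43200 frames; B emits 24000/1001 × 1800 = 43200000/1001.
Difference = 43200/1001 frames (≈ 43.1568); B is behind A.

43200/1001 frames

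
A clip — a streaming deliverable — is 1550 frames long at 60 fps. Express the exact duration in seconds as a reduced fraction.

155/6 seconds

Running time = 1550 ÷ (60) = 1550 × 1/60 = 155/6 s.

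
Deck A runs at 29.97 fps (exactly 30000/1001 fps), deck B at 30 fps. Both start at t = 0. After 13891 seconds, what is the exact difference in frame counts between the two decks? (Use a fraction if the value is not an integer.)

A emits 30000/1001 × 13891 = 416730000/1001 frames; B emits 30 × 13891 = 416730.
Difference = 416730/1001 frames (≈ 416.3137); B is ahead of A.

416730/1001 frames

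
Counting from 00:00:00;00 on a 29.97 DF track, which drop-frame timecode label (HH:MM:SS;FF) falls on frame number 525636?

04:52:18;22

Each 10-minute DF block holds 10 × 60 × 30 − 9 × 2 = 17982 frames. 525636 ÷ 17982 → 29 full blocks, remainder 4158.
Within the partial block the first minute is 1800 frames and each further minute 1798, so 2 further minute boundaries passed. Total skipped labels = 18 × 29 + 2 × 2 = 526.
Non-drop label index = 525636 + 526 = 526162; at 30 labels/s that is 04:52:18:22, i.e. DF 04:52:18;22.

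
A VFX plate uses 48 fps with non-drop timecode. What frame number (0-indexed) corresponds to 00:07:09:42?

20634

Total seconds to the label: (0 × 3600 + 7 × 60 + 9) = 429.
Frame index = 429 × 48 + 42 = 20634.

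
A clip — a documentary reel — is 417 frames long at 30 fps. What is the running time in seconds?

13.9 seconds

Running time = 417 / (30) = 13.9 s.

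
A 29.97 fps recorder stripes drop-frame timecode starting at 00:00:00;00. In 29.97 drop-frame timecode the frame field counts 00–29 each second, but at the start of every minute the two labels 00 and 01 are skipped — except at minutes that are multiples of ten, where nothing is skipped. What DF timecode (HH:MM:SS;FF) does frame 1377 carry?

00:00:45;27

Each 10-minute DF block holds 10 × 60 × 30 − 9 × 2 = 17982 frames. 1377 ÷ 17982 → 0 full blocks, remainder 1377.
Within the partial block the first minute is 1800 frames and each further minute 1798, so 0 further minute boundaries passed. Total skipped labels = 18 × 0 + 2 × 0 = 0.
Non-drop label index = 1377 + 0 = 1377; at 30 labels/s that is 00:00:45:27, i.e. DF 00:00:45;27.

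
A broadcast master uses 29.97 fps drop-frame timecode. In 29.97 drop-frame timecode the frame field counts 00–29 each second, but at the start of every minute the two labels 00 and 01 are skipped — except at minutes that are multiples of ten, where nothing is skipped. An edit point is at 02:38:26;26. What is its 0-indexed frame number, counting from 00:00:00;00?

284920

As if non-drop at 30 labels/s: (2 × 3600 + 38 × 60 + 26) × 30 + 26 = 285206.
Minute boundaries passed: 158; those not divisible by 10: 158 − 15 = 143; dropped labels = 2 × 143 = 286.
Actual frame index = 285206 − 286 = 284920.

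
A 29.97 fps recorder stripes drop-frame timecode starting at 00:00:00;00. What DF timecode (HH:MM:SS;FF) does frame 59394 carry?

00:33:01;24

Each 10-minute DF block holds 10 × 60 × 30 − 9 × 2 = 17982 frames. 59394 ÷ 17982 → 3 full blocks, remainder 5448.
Within the partial block the first minute is 1800 frames and each further minute 1798, so 3 further minute boundaries passed. Total skipped labels = 18 × 3 + 2 × 3 = 60.
Non-drop label index = 59394 + 60 = 59454; at 30 labels/s that is 00:33:01:24, i.e. DF 00:33:01;24.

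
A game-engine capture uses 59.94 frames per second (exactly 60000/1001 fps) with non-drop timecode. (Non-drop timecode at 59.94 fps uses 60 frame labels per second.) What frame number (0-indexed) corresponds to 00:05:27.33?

frame 19653

Total seconds to the label: (0 × 3600 + 5 × 60 + 27) = 327.
Frame index = 327 × 60 + 33 = 19653.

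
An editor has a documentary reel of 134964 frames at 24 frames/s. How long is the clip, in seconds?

Running time = 134964 / (24) = 5623.5 s.

5623.5 seconds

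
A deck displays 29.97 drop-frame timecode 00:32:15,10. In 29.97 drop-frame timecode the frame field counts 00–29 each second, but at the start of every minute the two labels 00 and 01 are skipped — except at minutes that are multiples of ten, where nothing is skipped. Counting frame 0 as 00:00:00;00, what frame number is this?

58002

Complete 10-minute blocks: 3, each 17982 frames → 53946.
Remaining 2 whole minutes in the current block: 1800 + 1 × 1798 = 3598 frames.
Within the current minute: 15 × 30 + 10 − 2 = 458 (labels ;00/;01 skipped at this minute). Total = 53946 + 3598 + 458 = 58002.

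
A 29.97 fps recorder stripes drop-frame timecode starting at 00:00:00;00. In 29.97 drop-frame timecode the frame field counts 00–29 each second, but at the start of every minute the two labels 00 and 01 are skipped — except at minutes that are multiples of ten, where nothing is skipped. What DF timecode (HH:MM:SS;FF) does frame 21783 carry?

00:12:06;25

Ten DF minutes hold 17982 frames, so frame 21783 lies in block 1 (frames 17982–35963) with 3801 frames into that block.
The block's first minute is 1800 frames and the rest 1798 each; 3801 frames reaches minute 2, so 1 × 18 + 2 × 2 = 22 labels have been skipped so far.
Adding those back, label number 21783 + 22 = 21805 at 30 labels/s is 726 s + 25 f = 0 h 12 min 6 s frame 25, i.e. 00:12:06;25.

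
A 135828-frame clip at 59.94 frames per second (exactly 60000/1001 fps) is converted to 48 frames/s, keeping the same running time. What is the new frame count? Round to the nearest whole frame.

108771 frames

Frames at target rate = 135828 × (48) / (60000/1001) = 67981914/625 ≈ 108771.062.
Nearest whole frame: 108771.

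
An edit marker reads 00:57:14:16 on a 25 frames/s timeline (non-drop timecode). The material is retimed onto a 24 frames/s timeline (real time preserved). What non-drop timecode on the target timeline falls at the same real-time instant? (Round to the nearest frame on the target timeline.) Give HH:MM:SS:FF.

00:57:14:15

Source frame index: (0×3600 + 57×60 + 14) × 25 + 16 = 85866.
Real time: 85866 / (25) = 85866/25 s.
Target frame: (85866/25) × (24) = 2060784/25 ≈ 82431.360 → 82431.
At 24 labels/s: frame 82431 → 00:57:14:15.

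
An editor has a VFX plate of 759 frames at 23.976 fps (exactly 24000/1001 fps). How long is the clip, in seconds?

31.656625 seconds

Running time = 759 / (24000/1001) = 31.656625 s.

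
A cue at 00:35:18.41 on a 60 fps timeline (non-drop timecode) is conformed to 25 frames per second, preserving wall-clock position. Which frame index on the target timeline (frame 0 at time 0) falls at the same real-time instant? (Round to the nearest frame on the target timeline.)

frame 52967

Source frame index: (0×3600 + 35×60 + 18) × 60 + 41 = 127121.
Real time: 127121 / (60) = 127121/60 s.
Target frame: (127121/60) × (25) = 635605/12 ≈ 52967.083 → 52967.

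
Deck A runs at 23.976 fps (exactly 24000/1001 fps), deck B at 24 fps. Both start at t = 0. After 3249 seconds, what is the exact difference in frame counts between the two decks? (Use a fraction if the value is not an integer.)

A emits 24000/1001 × 3249 = 77976000/1001 frames; B emits 24 × 3249 = 77976.
Difference = 77976/1001 frames (≈ 77.8981); B is ahead of A.

77976/1001 frames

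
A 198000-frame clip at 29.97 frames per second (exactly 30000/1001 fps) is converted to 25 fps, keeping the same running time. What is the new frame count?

Target frames = source frames × (target rate / source rate) = 198000 × (25)/(30000/1001) = 198000 × 1001/1200 = 165165.

165165 frames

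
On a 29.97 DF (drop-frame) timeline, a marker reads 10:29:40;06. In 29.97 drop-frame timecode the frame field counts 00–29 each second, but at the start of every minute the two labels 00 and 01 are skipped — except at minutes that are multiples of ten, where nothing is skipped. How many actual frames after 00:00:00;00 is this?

1132272

As if non-drop at 30 labels/s: (10 × 3600 + 29 × 60 + 40) × 30 + 6 = 1133406.
Minute boundaries passed: 629; those not divisible by 10: 629 − 62 = 567; dropped labels = 2 × 567 = 1134.
Actual frame index = 1133406 − 1134 = 1132272.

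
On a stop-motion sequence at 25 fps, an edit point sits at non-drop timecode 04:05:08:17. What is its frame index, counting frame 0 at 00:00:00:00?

Total seconds to the label: (4 × 3600 + 5 × 60 + 8) = 14708.
Frame index = 14708 × 25 + 17 = 367717.

367717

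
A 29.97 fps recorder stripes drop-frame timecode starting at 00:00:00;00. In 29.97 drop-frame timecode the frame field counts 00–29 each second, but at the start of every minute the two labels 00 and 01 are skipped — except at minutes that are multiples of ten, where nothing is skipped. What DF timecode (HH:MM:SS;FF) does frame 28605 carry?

Ten DF minutes hold 17982 frames, so frame 28605 lies in block 1 (frames 17982–35963) with 10623 frames into that block.
The block's first minute is 1800 frames and the rest 1798 each; 10623 frames reaches minute 5, so 1 × 18 + 5 × 2 = 28 labels have been skipped so far.
Adding those back, label number 28605 + 28 = 28633 at 30 labels/s is 954 s + 13 f = 0 h 15 min 54 s frame 13, i.e. 00:15:54;13.

00:15:54;13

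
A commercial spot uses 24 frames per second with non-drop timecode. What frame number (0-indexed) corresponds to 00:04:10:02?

frame 6002

Total seconds to the label: (0 × 3600 + 4 × 60 + 10) = 250.
Frame index = 250 × 24 + 2 = 6002.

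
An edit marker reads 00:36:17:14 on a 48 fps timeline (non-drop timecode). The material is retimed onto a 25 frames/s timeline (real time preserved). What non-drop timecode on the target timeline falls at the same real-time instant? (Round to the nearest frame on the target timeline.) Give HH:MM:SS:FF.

00:36:17:07

Source frame index: (0×3600 + 36×60 + 17) × 48 + 14 = 104510.
Real time: 104510 / (48) = 52255/24 s.
Target frame: (52255/24) × (25) = 1306375/24 ≈ 54432.292 → 54432.
At 25 labels/s: frame 54432 → 00:36:17:07.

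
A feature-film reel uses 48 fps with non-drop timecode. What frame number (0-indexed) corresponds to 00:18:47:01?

Total seconds to the label: (0 × 3600 + 18 × 60 + 47) = 1127.
Frame index = 1127 × 48 + 1 = 54097.

frame 54097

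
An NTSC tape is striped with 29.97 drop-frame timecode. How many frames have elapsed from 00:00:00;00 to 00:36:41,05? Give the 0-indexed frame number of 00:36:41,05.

65969

Complete 10-minute blocks: 3, each 17982 frames → 53946.
Remaining 6 whole minutes in the current block: 1800 + 5 × 1798 = 10790 frames.
Within the current minute: 41 × 30 + 5 − 2 = 1233 (labels ;00/;01 skipped at this minute). Total = 53946 + 10790 + 1233 = 65969.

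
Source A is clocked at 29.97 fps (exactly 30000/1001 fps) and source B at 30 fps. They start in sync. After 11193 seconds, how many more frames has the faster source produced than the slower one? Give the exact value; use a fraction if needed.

A emits 30000/1001 × 11193 = 3690000/11 frames; B emits 30 × 11193 = 335790.
Difference = 3690/11 frames (≈ 335.4545); B is ahead of A.

3690/11 frames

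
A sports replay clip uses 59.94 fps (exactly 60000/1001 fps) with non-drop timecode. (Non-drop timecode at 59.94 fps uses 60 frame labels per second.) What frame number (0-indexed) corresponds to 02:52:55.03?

622503

Total seconds to the label: (2 × 3600 + 52 × 60 + 55) = 10375.
Frame index = 10375 × 60 + 3 = 622503.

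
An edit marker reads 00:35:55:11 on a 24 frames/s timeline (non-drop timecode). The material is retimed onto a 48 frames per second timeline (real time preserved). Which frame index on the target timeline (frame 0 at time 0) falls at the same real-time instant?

frame 103462

Source frame index: (0×3600 + 35×60 + 55) × 24 + 11 = 51731.
Real time: 51731 / (24) = 51731/24 s.
Target frame: (51731/24) × (48) = 103462.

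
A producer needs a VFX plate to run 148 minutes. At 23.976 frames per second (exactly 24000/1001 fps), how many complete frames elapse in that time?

212907 frames

148 min = 8880 s.
Frames = 8880 × 24000/1001 = 213120000/1001 ≈ 212907.0929.
Complete frames: 212907.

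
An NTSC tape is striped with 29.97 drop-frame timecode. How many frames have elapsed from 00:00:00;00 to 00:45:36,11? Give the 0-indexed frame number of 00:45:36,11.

Complete 10-minute blocks: 4, each 17982 frames → 71928.
Remaining 5 whole minutes in the current block: 1800 + 4 × 1798 = 8992 frames.
Within the current minute: 36 × 30 + 11 − 2 = 1089 (labels ;00/;01 skipped at this minute). Total = 71928 + 8992 + 1089 = 82009.

82009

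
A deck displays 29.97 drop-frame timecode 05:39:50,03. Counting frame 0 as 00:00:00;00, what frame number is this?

As if non-drop at 30 labels/s: (5 × 3600 + 39 × 60 + 50) × 30 + 3 = 611703.
Minute boundaries passed: 339; those not divisible by 10: 339 − 33 = 306; dropped labels = 2 × 306 = 612.
Actual frame index = 611703 − 612 = 611091.

611091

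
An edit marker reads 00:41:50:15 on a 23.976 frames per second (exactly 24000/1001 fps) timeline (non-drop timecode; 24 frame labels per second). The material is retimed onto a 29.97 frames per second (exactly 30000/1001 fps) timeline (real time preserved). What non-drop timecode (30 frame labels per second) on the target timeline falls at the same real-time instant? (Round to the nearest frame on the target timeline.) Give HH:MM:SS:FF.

Source frame index: (0×3600 + 41×60 + 50) × 24 + 15 = 60255.
Real time: 60255 / (24000/1001) = 4021017/1600 s.
Target frame: (4021017/1600) × (30000/1001) = 301275/4 ≈ 75318.750 → 75319.
At 30 labels/s: frame 75319 → 00:41:50:19.

00:41:50:19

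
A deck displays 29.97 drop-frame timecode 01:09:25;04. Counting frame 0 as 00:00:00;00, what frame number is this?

Complete 10-minute blocks: 6, each 17982 frames → 107892.
Remaining 9 whole minutes in the current block: 1800 + 8 × 1798 = 16184 frames.
Within the current minute: 25 × 30 + 4 − 2 = 752 (labels ;00/;01 skipped at this minute). Total = 107892 + 16184 + 752 = 124828.

124828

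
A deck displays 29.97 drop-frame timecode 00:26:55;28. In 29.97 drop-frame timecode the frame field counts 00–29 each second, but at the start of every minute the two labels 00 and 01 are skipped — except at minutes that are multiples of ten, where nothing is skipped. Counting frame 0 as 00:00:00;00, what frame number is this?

48430

As if non-drop at 30 labels/s: (0 × 3600 + 26 × 60 + 55) × 30 + 28 = 48478.
Minute boundaries passed: 26; those not divisible by 10: 26 − 2 = 24; dropped labels = 2 × 24 = 48.
Actual frame index = 48478 − 48 = 48430.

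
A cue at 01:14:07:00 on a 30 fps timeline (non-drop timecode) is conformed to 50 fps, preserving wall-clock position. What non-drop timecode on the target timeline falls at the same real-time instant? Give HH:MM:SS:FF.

01:14:07:00

Source frame index: (1×3600 + 14×60 + 7) × 30 + 0 = 133410.
Real time: 133410 / (30) = 4447 s.
Target frame: (4447) × (50) = 222350.
At 50 labels/s: frame 222350 → 01:14:07:00.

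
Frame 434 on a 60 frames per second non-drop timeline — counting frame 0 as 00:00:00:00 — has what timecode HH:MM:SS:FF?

434 ÷ 60 = 7 full seconds, remainder 14 frames.
7 s = 0 h 0 min 7 s.
Timecode: 00:00:07:14.

00:00:07:14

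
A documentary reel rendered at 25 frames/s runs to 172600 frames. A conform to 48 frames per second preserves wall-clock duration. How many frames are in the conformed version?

Target frames = source frames × (target rate / source rate) = 172600 × (48)/(25) = 172600 × 48/25 = 331392.

331392 frames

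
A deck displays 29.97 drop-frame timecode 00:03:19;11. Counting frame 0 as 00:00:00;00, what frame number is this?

5975

As if non-drop at 30 labels/s: (0 × 3600 + 3 × 60 + 19) × 30 + 11 = 5981.
Minute boundaries passed: 3; those not divisible by 10: 3 − 0 = 3; dropped labels = 2 × 3 = 6.
Actual frame index = 5981 − 6 = 5975.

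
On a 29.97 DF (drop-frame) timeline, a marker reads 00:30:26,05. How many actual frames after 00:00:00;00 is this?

54731

Complete 10-minute blocks: 3, each 17982 frames → 53946.
Remaining 0 whole minutes in the current block: 0 frames.
Within the current minute: 26 × 30 + 5 = 785. Total = 53946 + 0 + 785 = 54731.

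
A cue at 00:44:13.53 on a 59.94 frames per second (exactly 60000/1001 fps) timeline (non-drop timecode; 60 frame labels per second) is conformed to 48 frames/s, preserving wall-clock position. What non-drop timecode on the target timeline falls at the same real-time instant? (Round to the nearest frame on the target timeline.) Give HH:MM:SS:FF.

00:44:16:26

Source frame index: (0×3600 + 44×60 + 13) × 60 + 53 = 159233.
Real time: 159233 / (60000/1001) = 159392233/60000 s.
Target frame: (159392233/60000) × (48) = 159392233/1250 ≈ 127513.786 → 127514.
At 48 labels/s: frame 127514 → 00:44:16:26.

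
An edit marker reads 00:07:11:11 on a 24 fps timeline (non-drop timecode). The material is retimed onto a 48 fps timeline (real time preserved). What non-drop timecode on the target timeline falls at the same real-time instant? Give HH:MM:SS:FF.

00:07:11:22

Source frame index: (0×3600 + 7×60 + 11) × 24 + 11 = 10355.
Real time: 10355 / (24) = 10355/24 s.
Target frame: (10355/24) × (48) = 20710.
At 48 labels/s: frame 20710 → 00:07:11:22.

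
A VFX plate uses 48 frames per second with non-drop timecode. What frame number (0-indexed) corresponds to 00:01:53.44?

5468

Total seconds to the label: (0 × 3600 + 1 × 60 + 53) = 113.
Frame index = 113 × 48 + 44 = 5468.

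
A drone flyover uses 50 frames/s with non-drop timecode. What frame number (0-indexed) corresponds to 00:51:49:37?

Total seconds to the label: (0 × 3600 + 51 × 60 + 49) = 3109.
Frame index = 3109 × 50 + 37 = 155487.

155487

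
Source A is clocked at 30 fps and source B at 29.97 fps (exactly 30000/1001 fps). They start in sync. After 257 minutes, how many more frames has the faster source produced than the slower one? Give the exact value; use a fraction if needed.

462600/1001 frames

257 min = 15420 s.
A emits 30 × 15420 = 462600 frames; B emits 30000/1001 × 15420 = 462600000/1001.
Difference = 462600/1001 frames (≈ 462.1379); B is behind A.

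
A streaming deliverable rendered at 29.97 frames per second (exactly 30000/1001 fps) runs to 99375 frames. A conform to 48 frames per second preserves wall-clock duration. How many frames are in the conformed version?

Target frames = source frames × (target rate / source rate) = 99375 × (48)/(30000/1001) = 99375 × 1001/625 = 159159.

159159 frames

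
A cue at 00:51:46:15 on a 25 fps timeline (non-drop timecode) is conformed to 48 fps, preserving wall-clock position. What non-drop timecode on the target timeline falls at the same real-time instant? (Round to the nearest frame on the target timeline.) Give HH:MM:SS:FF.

Source frame index: (0×3600 + 51×60 + 46) × 25 + 15 = 77665.
Real time: 77665 / (25) = 15533/5 s.
Target frame: (15533/5) × (48) = 745584/5 ≈ 149116.800 → 149117.
At 48 labels/s: frame 149117 → 00:51:46:29.

00:51:46:29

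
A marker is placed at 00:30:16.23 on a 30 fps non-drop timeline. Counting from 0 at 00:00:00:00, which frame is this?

54503

Total seconds to the label: (0 × 3600 + 30 × 60 + 16) = 1816.
Frame index = 1816 × 30 + 23 = 54503.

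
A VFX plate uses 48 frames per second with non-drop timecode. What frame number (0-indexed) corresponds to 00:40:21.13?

frame 116221

Total seconds to the label: (0 × 3600 + 40 × 60 + 21) = 2421.
Frame index = 2421 × 48 + 13 = 116221.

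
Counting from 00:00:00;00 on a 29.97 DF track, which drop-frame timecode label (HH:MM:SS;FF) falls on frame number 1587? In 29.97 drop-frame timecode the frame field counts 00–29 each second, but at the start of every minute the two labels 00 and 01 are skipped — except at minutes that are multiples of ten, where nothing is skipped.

00:00:52;27

Ten DF minutes hold 17982 frames, so frame 1587 lies in block 0 (frames 0–17981) with 1587 frames into that block.
The block's first minute is 1800 frames and the rest 1798 each; 1587 frames reaches minute 0, so 0 × 18 + 0 × 2 = 0 labels have been skipped so far.
Adding those back, label number 1587 + 0 = 1587 at 30 labels/s is 52 s + 27 f = 0 h 0 min 52 s frame 27, i.e. 00:00:52;27.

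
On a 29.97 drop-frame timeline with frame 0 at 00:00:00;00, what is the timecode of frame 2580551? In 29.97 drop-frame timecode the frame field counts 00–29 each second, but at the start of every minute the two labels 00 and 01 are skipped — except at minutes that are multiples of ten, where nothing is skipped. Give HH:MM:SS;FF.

Each 10-minute DF block holds 10 × 60 × 30 − 9 × 2 = 17982 frames. 2580551 ÷ 17982 → 143 full blocks, remainder 9125.
Within the partial block the first minute is 1800 frames and each further minute 1798, so 5 further minute boundaries passed. Total skipped labels = 18 × 143 + 2 × 5 = 2584.
Non-drop label index = 2580551 + 2584 = 2583135; at 30 labels/s that is 23:55:04:15, i.e. DF 23:55:04;15.

23:55:04;15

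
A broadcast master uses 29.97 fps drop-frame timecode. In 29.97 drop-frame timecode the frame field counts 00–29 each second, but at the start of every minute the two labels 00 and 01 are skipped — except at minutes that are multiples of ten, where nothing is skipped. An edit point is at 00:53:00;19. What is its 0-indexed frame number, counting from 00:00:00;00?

As if non-drop at 30 labels/s: (0 × 3600 + 53 × 60 + 0) × 30 + 19 = 95419.
Minute boundaries passed: 53; those not divisible by 10: 53 − 5 = 48; dropped labels = 2 × 48 = 96.
Actual frame index = 95419 − 96 = 95323.

95323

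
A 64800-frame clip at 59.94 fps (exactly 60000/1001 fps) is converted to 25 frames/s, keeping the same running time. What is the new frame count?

27027 frames

Target frames = source frames × (target rate / source rate) = 64800 × (25)/(60000/1001) = 64800 × 1001/2400 = 27027.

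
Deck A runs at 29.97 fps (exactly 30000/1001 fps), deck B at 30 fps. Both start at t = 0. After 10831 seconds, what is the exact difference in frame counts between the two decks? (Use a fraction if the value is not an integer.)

324930/1001 frames

A emits 30000/1001 × 10831 = 324930000/1001 frames; B emits 30 × 10831 = 324930.
Difference = 324930/1001 frames (≈ 324.6054); B is ahead of A.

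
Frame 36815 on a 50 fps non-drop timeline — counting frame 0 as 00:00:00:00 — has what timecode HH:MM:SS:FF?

00:12:16:15

36815 ÷ 50 = 736 full seconds, remainder 15 frames.
736 s = 0 h 12 min 16 s.
Timecode: 00:12:16:15.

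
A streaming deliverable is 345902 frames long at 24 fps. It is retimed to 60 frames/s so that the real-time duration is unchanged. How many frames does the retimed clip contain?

Target frames = source frames × (target rate / source rate) = 345902 × (60)/(24) = 345902 × 5/2 = 864755.

864755 frames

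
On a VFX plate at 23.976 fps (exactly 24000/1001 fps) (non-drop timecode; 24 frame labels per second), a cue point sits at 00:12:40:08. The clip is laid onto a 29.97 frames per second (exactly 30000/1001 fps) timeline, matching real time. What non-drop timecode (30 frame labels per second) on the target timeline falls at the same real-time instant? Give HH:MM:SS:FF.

Source frame index: (0×3600 + 12×60 + 40) × 24 + 8 = 18248.
Real time: 18248 / (24000/1001) = 2283281/3000 s.
Target frame: (2283281/3000) × (30000/1001) = 22810.
At 30 labels/s: frame 22810 → 00:12:40:10.

00:12:40:10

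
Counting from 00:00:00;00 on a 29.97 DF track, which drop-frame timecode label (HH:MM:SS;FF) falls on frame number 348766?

Each 10-minute DF block holds 10 × 60 × 30 − 9 × 2 = 17982 frames. 348766 ÷ 17982 → 19 full blocks, remainder 7108.
Within the partial block the first minute is 1800 frames and each further minute 1798, so 3 further minute boundaries passed. Total skipped labels = 18 × 19 + 2 × 3 = 348.
Non-drop label index = 348766 + 348 = 349114; at 30 labels/s that is 03:13:57:04, i.e. DF 03:13:57;04.

03:13:57;04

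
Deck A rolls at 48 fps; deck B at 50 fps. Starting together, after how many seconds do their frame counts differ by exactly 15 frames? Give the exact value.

The gap grows by |50 − 48| = 2 frames per second.
Time for a 15-frame gap: 15 ÷ (2) = 7.5 s.

7.5 seconds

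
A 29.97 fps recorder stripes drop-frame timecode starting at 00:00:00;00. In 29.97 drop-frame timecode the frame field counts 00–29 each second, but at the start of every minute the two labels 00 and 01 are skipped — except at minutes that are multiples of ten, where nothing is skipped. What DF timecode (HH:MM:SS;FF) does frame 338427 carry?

03:08:12;07

Ten DF minutes hold 17982 frames, so frame 338427 lies in block 18 (frames 323676–341657) with 14751 frames into that block.
The block's first minute is 1800 frames and the rest 1798 each; 14751 frames reaches minute 8, so 18 × 18 + 8 × 2 = 340 labels have been skipped so far.
Adding those back, label number 338427 + 340 = 338767 at 30 labels/s is 11292 s + 7 f = 3 h 8 min 12 s frame 7, i.e. 03:08:12;07.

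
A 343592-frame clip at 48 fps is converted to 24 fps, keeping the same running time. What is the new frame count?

171796 frames

Target frames = source frames × (target rate / source rate) = 343592 × (24)/(48) = 343592 × 1/2 = 171796.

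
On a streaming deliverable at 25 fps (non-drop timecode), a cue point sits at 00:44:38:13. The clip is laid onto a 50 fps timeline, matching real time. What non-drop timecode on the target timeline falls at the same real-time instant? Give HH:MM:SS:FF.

00:44:38:26

Source frame index: (0×3600 + 44×60 + 38) × 25 + 13 = 66963.
Real time: 66963 / (25) = 66963/25 s.
Target frame: (66963/25) × (50) = 133926.
At 50 labels/s: frame 133926 → 00:44:38:26.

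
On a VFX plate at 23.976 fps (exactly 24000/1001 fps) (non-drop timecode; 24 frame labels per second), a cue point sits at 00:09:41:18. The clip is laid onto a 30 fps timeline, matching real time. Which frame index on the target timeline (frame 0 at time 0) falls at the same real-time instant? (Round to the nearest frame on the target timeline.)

frame 17470

Source frame index: (0×3600 + 9×60 + 41) × 24 + 18 = 13962.
Real time: 13962 / (24000/1001) = 2329327/4000 s.
Target frame: (2329327/4000) × (30) = 6987981/400 ≈ 17469.952 → 17470.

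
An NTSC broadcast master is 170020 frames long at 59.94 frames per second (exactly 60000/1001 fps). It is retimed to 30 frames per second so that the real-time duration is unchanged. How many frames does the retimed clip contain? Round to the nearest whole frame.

85095 frames

Frames at target rate = 170020 × (30) / (60000/1001) = 8509501/100 ≈ 85095.010.
Nearest whole frame: 85095.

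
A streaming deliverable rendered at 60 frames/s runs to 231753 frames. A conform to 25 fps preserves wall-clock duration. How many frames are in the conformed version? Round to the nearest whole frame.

96564 frames

Frames at target rate = 231753 × (25) / (60) = 386255/4 ≈ 96563.750.
Nearest whole frame: 96564.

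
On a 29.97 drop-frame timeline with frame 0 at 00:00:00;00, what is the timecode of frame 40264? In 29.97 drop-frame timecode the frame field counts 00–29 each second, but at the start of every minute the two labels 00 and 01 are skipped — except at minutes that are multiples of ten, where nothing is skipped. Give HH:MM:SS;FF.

Each 10-minute DF block holds 10 × 60 × 30 − 9 × 2 = 17982 frames. 40264 ÷ 17982 → 2 full blocks, remainder 4300.
Within the partial block the first minute is 1800 frames and each further minute 1798, so 2 further minute boundaries passed. Total skipped labels = 18 × 2 + 2 × 2 = 40.
Non-drop label index = 40264 + 40 = 40304; at 30 labels/s that is 00:22:23:14, i.e. DF 00:22:23;14.

00:22:23;14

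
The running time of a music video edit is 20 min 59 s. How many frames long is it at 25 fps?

31475 frames

20 min 59 s = 1259 s.
Frames = 1259 × 25 = 31475.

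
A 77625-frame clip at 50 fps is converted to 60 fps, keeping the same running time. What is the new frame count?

93150 frames

Target frames = source frames × (target rate / source rate) = 77625 × (60)/(50) = 77625 × 6/5 = 93150.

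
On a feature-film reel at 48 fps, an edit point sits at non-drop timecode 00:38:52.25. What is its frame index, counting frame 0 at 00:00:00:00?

Total seconds to the label: (0 × 3600 + 38 × 60 + 52) = 2332.
Frame index = 2332 × 48 + 25 = 111961.

111961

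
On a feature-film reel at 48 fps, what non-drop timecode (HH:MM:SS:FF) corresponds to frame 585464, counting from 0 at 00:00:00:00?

03:23:17:08

585464 ÷ 48 = 12197 full seconds, remainder 8 frames.
12197 s = 3 h 23 min 17 s.
Timecode: 03:23:17:08.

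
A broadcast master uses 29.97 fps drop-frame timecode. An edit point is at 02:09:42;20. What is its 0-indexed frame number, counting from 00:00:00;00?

Complete 10-minute blocks: 12, each 17982 frames → 215784.
Remaining 9 whole minutes in the current block: 1800 + 8 × 1798 = 16184 frames.
Within the current minute: 42 × 30 + 20 − 2 = 1278 (labels ;00/;01 skipped at this minute). Total = 215784 + 16184 + 1278 = 233246.

233246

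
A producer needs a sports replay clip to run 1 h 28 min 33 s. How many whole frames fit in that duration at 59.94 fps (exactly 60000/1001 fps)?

1 h 28 min 33 s = 5313 s.
Frames = 5313 × 60000/1001 = 4140000/13 ≈ 318461.5385.
Complete frames: 318461.

318461 frames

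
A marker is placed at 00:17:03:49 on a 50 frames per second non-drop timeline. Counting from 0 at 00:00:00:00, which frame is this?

51199

Total seconds to the label: (0 × 3600 + 17 × 60 + 3) = 1023.
Frame index = 1023 × 50 + 49 = 51199.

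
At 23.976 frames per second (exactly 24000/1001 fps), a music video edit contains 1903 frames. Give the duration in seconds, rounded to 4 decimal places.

Running time = 1903 × 1001/24000 = 1904903/24000 s ≈ 79.3710 s.

79.3710 seconds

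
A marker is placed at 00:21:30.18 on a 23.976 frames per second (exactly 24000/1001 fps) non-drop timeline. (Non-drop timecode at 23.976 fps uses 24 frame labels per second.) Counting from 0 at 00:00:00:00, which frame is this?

Total seconds to the label: (0 × 3600 + 21 × 60 + 30) = 1290.
Frame index = 1290 × 24 + 18 = 30978.

30978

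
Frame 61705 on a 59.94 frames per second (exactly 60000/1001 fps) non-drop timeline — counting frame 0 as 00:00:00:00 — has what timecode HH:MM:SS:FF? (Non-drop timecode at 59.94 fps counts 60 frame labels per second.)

00:17:08:25

61705 ÷ 60 = 1028 full seconds, remainder 25 frames.
1028 s = 0 h 17 min 8 s.
Timecode: 00:17:08:25.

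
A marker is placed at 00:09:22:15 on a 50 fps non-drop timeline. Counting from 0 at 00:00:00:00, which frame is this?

Total seconds to the label: (0 × 3600 + 9 × 60 + 22) = 562.
Frame index = 562 × 50 + 15 = 28115.

frame 28115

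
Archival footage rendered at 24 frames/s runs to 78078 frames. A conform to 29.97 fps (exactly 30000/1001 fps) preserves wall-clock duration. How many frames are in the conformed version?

97500 frames

Target frames = source frames × (target rate / source rate) = 78078 × (30000/1001)/(24) = 78078 × 1250/1001 = 97500.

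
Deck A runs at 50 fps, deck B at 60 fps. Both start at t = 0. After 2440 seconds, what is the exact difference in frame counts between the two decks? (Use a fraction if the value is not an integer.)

24400 frames

A emits 50 × 2440 = 122000 frames; B emits 60 × 2440 = 146400.
Difference = 24400 frames; B is ahead of A.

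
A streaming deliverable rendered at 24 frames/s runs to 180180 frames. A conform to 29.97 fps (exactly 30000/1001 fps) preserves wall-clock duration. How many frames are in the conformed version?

225000 frames

Target frames = source frames × (target rate / source rate) = 180180 × (30000/1001)/(24) = 180180 × 1250/1001 = 225000.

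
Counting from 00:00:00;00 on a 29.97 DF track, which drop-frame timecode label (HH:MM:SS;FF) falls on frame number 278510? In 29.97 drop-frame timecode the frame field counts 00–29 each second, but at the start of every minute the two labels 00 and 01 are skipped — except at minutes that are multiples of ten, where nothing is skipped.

02:34:52;28

Each 10-minute DF block holds 10 × 60 × 30 − 9 × 2 = 17982 frames. 278510 ÷ 17982 → 15 full blocks, remainder 8780.
Within the partial block the first minute is 1800 frames and each further minute 1798, so 4 further minute boundaries passed. Total skipped labels = 18 × 15 + 2 × 4 = 278.
Non-drop label index = 278510 + 278 = 278788; at 30 labels/s that is 02:34:52:28, i.e. DF 02:34:52;28.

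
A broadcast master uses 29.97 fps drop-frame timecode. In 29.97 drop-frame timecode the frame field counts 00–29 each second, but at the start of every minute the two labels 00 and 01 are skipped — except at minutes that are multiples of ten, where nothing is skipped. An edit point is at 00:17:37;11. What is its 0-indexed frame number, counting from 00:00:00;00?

Complete 10-minute blocks: 1, each 17982 frames → 17982.
Remaining 7 whole minutes in the current block: 1800 + 6 × 1798 = 12588 frames.
Within the current minute: 37 × 30 + 11 − 2 = 1119 (labels ;00/;01 skipped at this minute). Total = 17982 + 12588 + 1119 = 31689.

31689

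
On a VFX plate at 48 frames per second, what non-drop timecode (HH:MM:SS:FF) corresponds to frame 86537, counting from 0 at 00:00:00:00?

00:30:02:41

86537 ÷ 48 = 1802 full seconds, remainder 41 frames.
1802 s = 0 h 30 min 2 s.
Timecode: 00:30:02:41.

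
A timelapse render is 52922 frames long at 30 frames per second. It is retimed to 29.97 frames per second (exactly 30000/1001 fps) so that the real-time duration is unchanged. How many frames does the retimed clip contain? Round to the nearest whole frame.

Frames at target rate = 52922 × (30000/1001) / (30) = 52922000/1001 ≈ 52869.131.
Nearest whole frame: 52869.

52869 frames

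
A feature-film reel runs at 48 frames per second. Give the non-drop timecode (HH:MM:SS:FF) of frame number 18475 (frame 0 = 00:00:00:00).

00:06:24:43

18475 ÷ 48 = 384 full seconds, remainder 43 frames.
384 s = 0 h 6 min 24 s.
Timecode: 00:06:24:43.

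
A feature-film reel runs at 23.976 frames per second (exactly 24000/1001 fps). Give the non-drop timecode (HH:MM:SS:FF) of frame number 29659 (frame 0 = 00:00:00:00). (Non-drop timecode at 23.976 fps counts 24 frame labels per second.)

00:20:35:19

29659 ÷ 24 = 1235 full seconds, remainder 19 frames.
1235 s = 0 h 20 min 35 s.
Timecode: 00:20:35:19.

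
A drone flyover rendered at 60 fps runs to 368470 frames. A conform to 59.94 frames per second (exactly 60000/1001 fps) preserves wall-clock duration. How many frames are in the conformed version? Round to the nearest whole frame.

Frames at target rate = 368470 × (60000/1001) / (60) = 368470000/1001 ≈ 368101.898.
Nearest whole frame: 368102.

368102 frames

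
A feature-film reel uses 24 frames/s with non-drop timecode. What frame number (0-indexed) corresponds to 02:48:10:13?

242173

Total seconds to the label: (2 × 3600 + 48 × 60 + 10) = 10090.
Frame index = 10090 × 24 + 13 = 242173.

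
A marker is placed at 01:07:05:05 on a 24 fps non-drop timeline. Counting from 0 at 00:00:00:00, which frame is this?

96605

Total seconds to the label: (1 × 3600 + 7 × 60 + 5) = 4025.
Frame index = 4025 × 24 + 5 = 96605.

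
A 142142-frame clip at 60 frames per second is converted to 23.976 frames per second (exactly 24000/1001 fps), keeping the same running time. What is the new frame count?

Target frames = source frames × (target rate / source rate) = 142142 × (24000/1001)/(60) = 142142 × 400/1001 = 56800.

56800 frames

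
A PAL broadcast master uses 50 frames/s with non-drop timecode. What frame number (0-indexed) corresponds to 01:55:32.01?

frame 346601

Total seconds to the label: (1 × 3600 + 55 × 60 + 32) = 6932.
Frame index = 6932 × 50 + 1 = 346601.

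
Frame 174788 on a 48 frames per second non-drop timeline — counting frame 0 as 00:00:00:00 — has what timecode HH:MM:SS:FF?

01:00:41:20

174788 ÷ 48 = 3641 full seconds, remainder 20 frames.
3641 s = 1 h 0 min 41 s.
Timecode: 01:00:41:20.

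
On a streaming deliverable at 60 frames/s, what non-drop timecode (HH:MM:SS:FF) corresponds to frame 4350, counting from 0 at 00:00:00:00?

00:01:12:30

4350 ÷ 60 = 72 full seconds, remainder 30 frames.
72 s = 0 h 1 min 12 s.
Timecode: 00:01:12:30.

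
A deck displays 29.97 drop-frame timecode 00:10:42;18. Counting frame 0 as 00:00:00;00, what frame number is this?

19260

Complete 10-minute blocks: 1, each 17982 frames → 17982.
Remaining 0 whole minutes in the current block: 0 frames.
Within the current minute: 42 × 30 + 18 = 1278. Total = 17982 + 0 + 1278 = 19260.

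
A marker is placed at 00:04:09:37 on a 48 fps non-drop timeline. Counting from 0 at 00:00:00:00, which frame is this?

Total seconds to the label: (0 × 3600 + 4 × 60 + 9) = 249.
Frame index = 249 × 48 + 37 = 11989.

11989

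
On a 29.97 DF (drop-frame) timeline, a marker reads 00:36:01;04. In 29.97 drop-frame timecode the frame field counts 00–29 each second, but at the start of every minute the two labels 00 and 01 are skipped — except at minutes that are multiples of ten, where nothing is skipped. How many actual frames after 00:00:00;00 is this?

Complete 10-minute blocks: 3, each 17982 frames → 53946.
Remaining 6 whole minutes in the current block: 1800 + 5 × 1798 = 10790 frames.
Within the current minute: 1 × 30 + 4 − 2 = 32 (labels ;00/;01 skipped at this minute). Total = 53946 + 10790 + 32 = 64768.

64768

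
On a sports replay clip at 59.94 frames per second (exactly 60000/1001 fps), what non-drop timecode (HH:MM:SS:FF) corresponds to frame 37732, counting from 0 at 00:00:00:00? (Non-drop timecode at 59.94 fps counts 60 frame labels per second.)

37732 ÷ 60 = 628 full seconds, remainder 52 frames.
628 s = 0 h 10 min 28 s.
Timecode: 00:10:28:52.

00:10:28:52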